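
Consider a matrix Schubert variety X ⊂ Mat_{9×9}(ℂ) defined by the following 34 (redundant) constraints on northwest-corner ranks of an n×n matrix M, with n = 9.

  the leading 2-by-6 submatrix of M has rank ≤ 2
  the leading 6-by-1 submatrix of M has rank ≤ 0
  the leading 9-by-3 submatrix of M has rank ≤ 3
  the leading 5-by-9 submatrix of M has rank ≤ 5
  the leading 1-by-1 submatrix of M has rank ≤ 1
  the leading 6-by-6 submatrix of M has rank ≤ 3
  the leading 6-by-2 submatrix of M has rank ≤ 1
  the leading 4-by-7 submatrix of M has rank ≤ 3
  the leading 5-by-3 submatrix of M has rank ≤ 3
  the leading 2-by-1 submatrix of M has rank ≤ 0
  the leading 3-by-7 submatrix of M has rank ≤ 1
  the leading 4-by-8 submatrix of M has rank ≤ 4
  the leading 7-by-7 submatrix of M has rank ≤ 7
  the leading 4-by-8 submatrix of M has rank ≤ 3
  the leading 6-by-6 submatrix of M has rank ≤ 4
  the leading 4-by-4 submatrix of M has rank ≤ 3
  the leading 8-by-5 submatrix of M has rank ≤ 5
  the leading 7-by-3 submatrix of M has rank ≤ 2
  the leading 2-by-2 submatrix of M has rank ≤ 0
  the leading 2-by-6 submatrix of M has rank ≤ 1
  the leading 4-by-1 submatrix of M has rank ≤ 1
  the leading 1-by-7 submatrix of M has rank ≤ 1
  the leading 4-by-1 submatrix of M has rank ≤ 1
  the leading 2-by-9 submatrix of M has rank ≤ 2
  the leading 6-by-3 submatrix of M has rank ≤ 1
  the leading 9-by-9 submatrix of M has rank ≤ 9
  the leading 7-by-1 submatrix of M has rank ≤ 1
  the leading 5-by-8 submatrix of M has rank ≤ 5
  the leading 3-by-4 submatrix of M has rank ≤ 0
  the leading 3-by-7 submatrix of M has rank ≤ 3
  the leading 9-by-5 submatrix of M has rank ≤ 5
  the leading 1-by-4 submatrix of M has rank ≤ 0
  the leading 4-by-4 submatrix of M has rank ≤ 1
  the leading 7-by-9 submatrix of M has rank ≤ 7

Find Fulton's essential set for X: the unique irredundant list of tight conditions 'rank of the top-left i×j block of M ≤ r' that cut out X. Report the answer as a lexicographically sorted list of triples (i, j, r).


Propagating the 34 rank bounds to every northwest block:

  0, 0, 0, 0, 1, 1, 1, 1, 1
  0, 0, 0, 0, 1, 1, 1, 2, 2
  0, 0, 0, 0, 1, 1, 1, 2, 3
  0, 1, 1, 1, 2, 2, 2, 3, 4
  0, 1, 1, 2, 3, 3, 3, 4, 5
  0, 1, 1, 2, 3, 3, 4, 5, 6
  1, 2, 2, 3, 4, 4, 5, 6, 7
  1, 2, 3, 4, 5, 5, 6, 7, 8
  1, 2, 3, 4, 5, 6, 7, 8, 9

giving w = (5, 8, 9, 2, 4, 7, 1, 3, 6) via Δ²R.

D(w) has 22 cells with 5 SE-corners; essential set:

[(3, 4, 0), (3, 7, 1), (6, 1, 0), (6, 3, 1), (6, 6, 3)]


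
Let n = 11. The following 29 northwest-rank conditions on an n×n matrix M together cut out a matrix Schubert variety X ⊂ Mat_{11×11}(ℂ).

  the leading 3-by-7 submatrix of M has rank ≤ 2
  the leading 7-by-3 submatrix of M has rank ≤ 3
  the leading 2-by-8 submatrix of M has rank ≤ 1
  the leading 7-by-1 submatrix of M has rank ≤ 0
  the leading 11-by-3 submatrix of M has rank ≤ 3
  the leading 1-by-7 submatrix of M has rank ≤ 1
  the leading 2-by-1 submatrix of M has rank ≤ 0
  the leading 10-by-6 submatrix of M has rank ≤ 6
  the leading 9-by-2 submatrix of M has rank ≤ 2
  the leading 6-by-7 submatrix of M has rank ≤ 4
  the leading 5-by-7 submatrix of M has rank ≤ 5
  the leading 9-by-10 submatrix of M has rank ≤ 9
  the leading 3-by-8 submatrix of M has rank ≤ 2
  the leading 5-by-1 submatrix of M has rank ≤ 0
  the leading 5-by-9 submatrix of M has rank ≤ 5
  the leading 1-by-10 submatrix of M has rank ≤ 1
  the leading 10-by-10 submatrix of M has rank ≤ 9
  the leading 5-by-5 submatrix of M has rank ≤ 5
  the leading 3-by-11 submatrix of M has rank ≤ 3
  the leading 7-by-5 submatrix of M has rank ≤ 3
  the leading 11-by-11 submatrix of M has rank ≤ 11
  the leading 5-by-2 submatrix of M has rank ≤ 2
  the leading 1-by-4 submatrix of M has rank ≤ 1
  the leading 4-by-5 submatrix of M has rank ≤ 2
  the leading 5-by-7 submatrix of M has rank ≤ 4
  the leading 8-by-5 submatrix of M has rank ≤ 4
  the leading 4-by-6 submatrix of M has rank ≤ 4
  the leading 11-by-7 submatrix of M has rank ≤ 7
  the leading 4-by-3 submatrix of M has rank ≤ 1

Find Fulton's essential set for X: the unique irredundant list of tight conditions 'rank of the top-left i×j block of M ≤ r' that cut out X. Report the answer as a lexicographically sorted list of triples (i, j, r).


Recovering R(i,j) via the rank-extension bound from the 29 conditions:

  row 1: 0 | 1 | 1 | 1 | 1 | 1 | 1 | 1 | 1 | 1 | 1
  row 2: 0 | 1 | 1 | 1 | 1 | 1 | 1 | 1 | 2 | 2 | 2
  row 3: 0 | 1 | 1 | 2 | 2 | 2 | 2 | 2 | 3 | 3 | 3
  row 4: 0 | 1 | 1 | 2 | 2 | 3 | 3 | 3 | 4 | 4 | 4
  row 5: 0 | 1 | 2 | 3 | 3 | 4 | 4 | 4 | 5 | 5 | 5
  row 6: 0 | 1 | 2 | 3 | 3 | 4 | 4 | 5 | 6 | 6 | 6
  row 7: 0 | 1 | 2 | 3 | 3 | 4 | 5 | 6 | 7 | 7 | 7
  row 8: 1 | 2 | 3 | 4 | 4 | 5 | 6 | 7 | 8 | 8 | 8
  row 9: 1 | 2 | 3 | 4 | 5 | 6 | 7 | 8 | 9 | 9 | 9
  row 10: 1 | 2 | 3 | 4 | 5 | 6 | 7 | 8 | 9 | 9 | 10
  row 11: 1 | 2 | 3 | 4 | 5 | 6 | 7 | 8 | 9 | 10 | 11

second differences of R give the permutation w = (2, 9, 4, 6, 3, 8, 7, 1, 5, 11, 10).

ℓ(w)=20; the 7 essential cells (i,j,r):

[(2, 8, 1), (4, 3, 1), (4, 5, 2), (6, 7, 4), (7, 1, 0), (7, 5, 3), (10, 10, 9)]


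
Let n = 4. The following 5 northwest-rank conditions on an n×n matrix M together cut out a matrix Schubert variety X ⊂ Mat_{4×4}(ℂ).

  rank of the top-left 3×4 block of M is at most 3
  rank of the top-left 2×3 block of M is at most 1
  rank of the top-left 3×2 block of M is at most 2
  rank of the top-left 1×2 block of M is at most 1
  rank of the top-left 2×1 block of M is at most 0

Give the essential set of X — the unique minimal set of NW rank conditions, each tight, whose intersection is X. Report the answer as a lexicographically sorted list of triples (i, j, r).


Propagating the 5 rank bounds to every northwest block:

  row 1: 0  1  1  1
  row 2: 0  1  1  2
  row 3: 1  2  2  3
  row 4: 1  2  3  4

so w = (2, 4, 1, 3).

Rothe diagram D(w) (3 cells), 2 SE-corners (essential conditions):

[(2, 1, 0), (2, 3, 1)]


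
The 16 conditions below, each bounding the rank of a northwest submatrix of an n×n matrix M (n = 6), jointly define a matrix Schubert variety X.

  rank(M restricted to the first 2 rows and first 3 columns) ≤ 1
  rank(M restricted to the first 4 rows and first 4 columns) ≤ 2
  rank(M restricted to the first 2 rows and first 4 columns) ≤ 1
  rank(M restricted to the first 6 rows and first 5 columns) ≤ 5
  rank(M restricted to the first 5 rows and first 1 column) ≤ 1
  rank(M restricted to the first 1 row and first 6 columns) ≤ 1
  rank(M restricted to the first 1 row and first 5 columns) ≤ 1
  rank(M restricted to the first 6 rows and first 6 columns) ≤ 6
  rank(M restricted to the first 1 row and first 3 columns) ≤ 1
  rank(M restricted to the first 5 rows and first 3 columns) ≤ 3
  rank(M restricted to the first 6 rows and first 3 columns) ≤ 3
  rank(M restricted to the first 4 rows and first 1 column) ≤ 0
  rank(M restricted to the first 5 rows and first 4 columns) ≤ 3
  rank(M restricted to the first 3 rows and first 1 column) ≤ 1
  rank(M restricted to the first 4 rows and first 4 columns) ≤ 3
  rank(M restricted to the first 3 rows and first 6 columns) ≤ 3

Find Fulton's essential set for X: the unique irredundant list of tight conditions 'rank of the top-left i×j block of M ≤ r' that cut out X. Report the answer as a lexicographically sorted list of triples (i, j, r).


Recovering R(i,j) via the rank-extension bound from the 16 conditions:

  R[1]: 0  1  1  1  1  1
  R[2]: 0  1  1  1  2  2
  R[3]: 0  1  2  2  3  3
  R[4]: 0  1  2  2  3  4
  R[5]: 1  2  3  3  4  5
  R[6]: 1  2  3  4  5  6

reading off 1-entries of Δ²R: w = (2, 5, 3, 6, 1, 4).

Fulton essential set (3 of the 7 Rothe cells):

[(2, 4, 1), (4, 1, 0), (4, 4, 2)]


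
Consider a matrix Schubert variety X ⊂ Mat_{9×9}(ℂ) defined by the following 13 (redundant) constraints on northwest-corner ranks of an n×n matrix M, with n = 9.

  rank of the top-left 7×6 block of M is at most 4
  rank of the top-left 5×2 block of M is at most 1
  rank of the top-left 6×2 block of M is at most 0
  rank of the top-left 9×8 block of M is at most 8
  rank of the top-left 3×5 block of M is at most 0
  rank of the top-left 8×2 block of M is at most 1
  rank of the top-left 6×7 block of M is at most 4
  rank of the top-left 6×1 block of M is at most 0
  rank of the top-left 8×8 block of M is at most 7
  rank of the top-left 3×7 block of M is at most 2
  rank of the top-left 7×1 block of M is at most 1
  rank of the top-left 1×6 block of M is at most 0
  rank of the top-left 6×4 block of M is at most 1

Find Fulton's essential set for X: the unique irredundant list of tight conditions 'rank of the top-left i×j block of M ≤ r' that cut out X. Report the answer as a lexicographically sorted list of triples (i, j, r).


Reconstructing r_w from the 13 given conditions:

  0 | 0 | 0 | 0 | 0 | 0 | 1 | 1 | 1
  0 | 0 | 0 | 0 | 0 | 1 | 2 | 2 | 2
  0 | 0 | 0 | 0 | 0 | 1 | 2 | 3 | 3
  0 | 0 | 1 | 1 | 1 | 2 | 3 | 4 | 4
  0 | 0 | 1 | 1 | 2 | 3 | 4 | 5 | 5
  0 | 0 | 1 | 1 | 2 | 3 | 4 | 5 | 6
  1 | 1 | 2 | 2 | 3 | 4 | 5 | 6 | 7
  1 | 1 | 2 | 3 | 4 | 5 | 6 | 7 | 8
  1 | 2 | 3 | 4 | 5 | 6 | 7 | 8 | 9

hence w(1..9) = (7, 6, 8, 3, 5, 9, 1, 4, 2).

Fulton essential set (5 of the 25 Rothe cells):

[(1, 6, 0), (3, 5, 0), (6, 2, 0), (6, 4, 1), (8, 2, 1)]


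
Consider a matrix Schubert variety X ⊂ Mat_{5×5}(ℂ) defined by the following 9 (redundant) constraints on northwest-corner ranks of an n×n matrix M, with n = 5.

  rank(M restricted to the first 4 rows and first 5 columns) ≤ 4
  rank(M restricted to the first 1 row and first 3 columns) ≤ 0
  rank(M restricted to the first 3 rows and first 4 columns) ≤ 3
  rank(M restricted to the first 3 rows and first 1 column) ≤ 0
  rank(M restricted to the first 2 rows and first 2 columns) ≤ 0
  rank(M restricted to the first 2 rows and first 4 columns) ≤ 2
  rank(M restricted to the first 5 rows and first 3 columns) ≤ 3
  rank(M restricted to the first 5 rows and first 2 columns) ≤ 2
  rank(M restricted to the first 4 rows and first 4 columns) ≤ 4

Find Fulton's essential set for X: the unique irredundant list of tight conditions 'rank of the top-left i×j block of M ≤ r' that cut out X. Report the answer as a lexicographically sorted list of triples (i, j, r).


Propagating the 9 rank bounds to every northwest block:

  R[1]: 0, 0, 0, 1, 1
  R[2]: 0, 0, 1, 2, 2
  R[3]: 0, 1, 2, 3, 3
  R[4]: 1, 2, 3, 4, 4
  R[5]: 1, 2, 3, 4, 5

reading off 1-entries of Δ²R: w = (4, 3, 2, 1, 5).

D(w) has 6 cells with 3 SE-corners; essential set:

[(1, 3, 0), (2, 2, 0), (3, 1, 0)]


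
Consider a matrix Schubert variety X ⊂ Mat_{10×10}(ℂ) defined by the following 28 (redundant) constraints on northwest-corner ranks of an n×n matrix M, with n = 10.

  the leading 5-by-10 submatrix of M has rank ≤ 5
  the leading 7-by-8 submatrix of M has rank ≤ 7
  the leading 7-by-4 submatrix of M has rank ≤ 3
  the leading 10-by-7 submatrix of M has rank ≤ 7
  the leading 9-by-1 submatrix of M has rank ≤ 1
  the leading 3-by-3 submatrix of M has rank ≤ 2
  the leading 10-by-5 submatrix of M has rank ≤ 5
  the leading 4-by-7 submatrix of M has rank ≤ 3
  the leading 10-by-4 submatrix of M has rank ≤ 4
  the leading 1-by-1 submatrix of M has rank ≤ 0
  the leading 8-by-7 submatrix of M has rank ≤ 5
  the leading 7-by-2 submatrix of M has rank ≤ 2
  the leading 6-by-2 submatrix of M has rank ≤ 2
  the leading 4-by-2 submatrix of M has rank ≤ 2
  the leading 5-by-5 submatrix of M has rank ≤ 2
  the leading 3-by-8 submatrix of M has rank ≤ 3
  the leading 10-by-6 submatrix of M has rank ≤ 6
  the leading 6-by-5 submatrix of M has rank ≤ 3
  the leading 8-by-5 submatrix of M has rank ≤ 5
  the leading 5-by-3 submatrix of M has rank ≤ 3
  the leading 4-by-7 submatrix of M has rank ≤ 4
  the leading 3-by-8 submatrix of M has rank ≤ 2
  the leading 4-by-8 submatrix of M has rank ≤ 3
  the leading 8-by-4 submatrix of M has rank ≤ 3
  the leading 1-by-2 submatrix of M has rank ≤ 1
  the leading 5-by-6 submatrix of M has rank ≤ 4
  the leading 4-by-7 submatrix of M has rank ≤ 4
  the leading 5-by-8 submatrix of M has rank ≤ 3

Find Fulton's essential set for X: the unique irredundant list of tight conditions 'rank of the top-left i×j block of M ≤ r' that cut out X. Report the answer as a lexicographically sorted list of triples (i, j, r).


Recovering R(i,j) via the rank-extension bound from the 28 conditions:

  i=1: 0 | 1 | 1 | 1 | 1 | 1 | 1 | 1 | 1 | 1
  i=2: 1 | 2 | 2 | 2 | 2 | 2 | 2 | 2 | 2 | 2
  i=3: 1 | 2 | 2 | 2 | 2 | 2 | 2 | 2 | 3 | 3
  i=4: 1 | 2 | 2 | 2 | 2 | 3 | 3 | 3 | 4 | 4
  i=5: 1 | 2 | 2 | 2 | 2 | 3 | 3 | 3 | 4 | 5
  i=6: 1 | 2 | 3 | 3 | 3 | 4 | 4 | 4 | 5 | 6
  i=7: 1 | 2 | 3 | 3 | 4 | 5 | 5 | 5 | 6 | 7
  i=8: 1 | 2 | 3 | 3 | 4 | 5 | 5 | 6 | 7 | 8
  i=9: 1 | 2 | 3 | 4 | 5 | 6 | 6 | 7 | 8 | 9
  i=10: 1 | 2 | 3 | 4 | 5 | 6 | 7 | 8 | 9 | 10

reading off 1-entries of Δ²R: w = (2, 1, 9, 6, 10, 3, 5, 8, 4, 7).

|D(w)|=18, |Ess(w)|=6:

[(1, 1, 0), (3, 8, 2), (5, 5, 2), (5, 8, 3), (8, 4, 3), (8, 7, 5)]


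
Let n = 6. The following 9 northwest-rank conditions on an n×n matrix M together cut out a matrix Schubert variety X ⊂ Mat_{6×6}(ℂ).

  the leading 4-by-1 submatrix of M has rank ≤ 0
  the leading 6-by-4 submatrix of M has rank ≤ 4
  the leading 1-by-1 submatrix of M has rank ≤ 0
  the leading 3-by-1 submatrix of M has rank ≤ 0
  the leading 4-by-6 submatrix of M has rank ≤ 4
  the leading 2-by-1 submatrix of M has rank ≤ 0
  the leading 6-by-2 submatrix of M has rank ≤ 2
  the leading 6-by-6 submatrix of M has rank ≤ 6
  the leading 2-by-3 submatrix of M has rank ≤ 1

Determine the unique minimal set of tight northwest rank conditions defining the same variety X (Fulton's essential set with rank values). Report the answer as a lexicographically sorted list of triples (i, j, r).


Rank table r_w(6×6) implied by the 9 constraints:

  row 1: 0, 1, 1, 1, 1, 1
  row 2: 0, 1, 1, 2, 2, 2
  row 3: 0, 1, 2, 3, 3, 3
  row 4: 0, 1, 2, 3, 4, 4
  row 5: 1, 2, 3, 4, 5, 5
  row 6: 1, 2, 3, 4, 5, 6

second differences of R give the permutation w = (2, 4, 3, 5, 1, 6).

ℓ(w)=5; the 2 essential cells (i,j,r):

[(2, 3, 1), (4, 1, 0)]


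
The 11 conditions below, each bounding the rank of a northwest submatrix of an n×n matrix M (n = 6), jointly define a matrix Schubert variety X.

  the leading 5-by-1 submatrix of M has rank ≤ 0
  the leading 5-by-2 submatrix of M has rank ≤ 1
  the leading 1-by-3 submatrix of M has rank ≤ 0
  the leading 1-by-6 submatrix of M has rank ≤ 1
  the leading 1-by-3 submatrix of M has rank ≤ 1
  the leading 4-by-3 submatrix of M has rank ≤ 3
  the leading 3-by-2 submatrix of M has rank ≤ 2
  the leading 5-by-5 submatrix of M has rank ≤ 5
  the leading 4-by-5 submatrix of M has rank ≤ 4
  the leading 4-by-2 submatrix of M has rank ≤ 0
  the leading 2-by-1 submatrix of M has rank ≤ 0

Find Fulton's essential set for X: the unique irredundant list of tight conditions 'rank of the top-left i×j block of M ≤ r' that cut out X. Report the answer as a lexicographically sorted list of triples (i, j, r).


Computing R[i][j] = min implied NW-rank bound (n=6, 11 conditions):

  0, 0, 0, 1, 1, 1
  0, 0, 1, 2, 2, 2
  0, 0, 1, 2, 3, 3
  0, 0, 1, 2, 3, 4
  0, 1, 2, 3, 4, 5
  1, 2, 3, 4, 5, 6

giving w = (4, 3, 5, 6, 2, 1) via Δ²R.

Rothe diagram D(w) (10 cells), 3 SE-corners (essential conditions):

[(1, 3, 0), (4, 2, 0), (5, 1, 0)]


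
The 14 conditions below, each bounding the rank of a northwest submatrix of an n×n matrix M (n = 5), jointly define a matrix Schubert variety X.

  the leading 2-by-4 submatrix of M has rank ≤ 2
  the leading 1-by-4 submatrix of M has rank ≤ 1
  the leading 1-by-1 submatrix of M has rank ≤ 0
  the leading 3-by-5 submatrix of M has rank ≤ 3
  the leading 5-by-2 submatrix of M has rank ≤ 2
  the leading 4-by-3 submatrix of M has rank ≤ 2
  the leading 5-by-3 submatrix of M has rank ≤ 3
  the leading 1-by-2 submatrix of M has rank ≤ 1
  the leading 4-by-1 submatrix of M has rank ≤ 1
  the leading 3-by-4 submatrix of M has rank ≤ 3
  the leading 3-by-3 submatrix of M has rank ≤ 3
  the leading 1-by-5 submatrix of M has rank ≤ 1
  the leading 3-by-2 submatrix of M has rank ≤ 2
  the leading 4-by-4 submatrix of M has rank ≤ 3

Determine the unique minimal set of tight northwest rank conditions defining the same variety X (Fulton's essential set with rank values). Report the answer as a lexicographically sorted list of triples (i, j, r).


Rank table r_w(5×5) implied by the 14 constraints:

  row 1: 0 1 1 1 1
  row 2: 1 2 2 2 2
  row 3: 1 2 2 3 3
  row 4: 1 2 2 3 4
  row 5: 1 2 3 4 5

the unique w with this rank table is (2, 1, 4, 5, 3).

Rothe diagram D(w) (3 cells), 2 SE-corners (essential conditions):

[(1, 1, 0), (4, 3, 2)]


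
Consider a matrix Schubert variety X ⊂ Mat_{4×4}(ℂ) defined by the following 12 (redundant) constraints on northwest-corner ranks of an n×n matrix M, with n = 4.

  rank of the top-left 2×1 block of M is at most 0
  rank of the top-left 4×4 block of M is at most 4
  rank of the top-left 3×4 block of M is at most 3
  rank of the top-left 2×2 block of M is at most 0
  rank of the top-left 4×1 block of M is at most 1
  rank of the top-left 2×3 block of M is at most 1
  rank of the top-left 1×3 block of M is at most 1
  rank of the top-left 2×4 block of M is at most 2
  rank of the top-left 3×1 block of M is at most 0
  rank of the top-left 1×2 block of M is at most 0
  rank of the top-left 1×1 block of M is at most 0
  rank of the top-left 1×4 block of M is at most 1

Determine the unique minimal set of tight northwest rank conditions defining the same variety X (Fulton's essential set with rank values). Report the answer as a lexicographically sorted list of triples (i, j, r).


The tightest implied rank at each (i,j), from the 12 conditions:

  row 1: 0  0  1  1
  row 2: 0  0  1  2
  row 3: 0  1  2  3
  row 4: 1  2  3  4

the unique w with this rank table is (3, 4, 2, 1).

ℓ(w)=5; the 2 essential cells (i,j,r):

[(2, 2, 0), (3, 1, 0)]


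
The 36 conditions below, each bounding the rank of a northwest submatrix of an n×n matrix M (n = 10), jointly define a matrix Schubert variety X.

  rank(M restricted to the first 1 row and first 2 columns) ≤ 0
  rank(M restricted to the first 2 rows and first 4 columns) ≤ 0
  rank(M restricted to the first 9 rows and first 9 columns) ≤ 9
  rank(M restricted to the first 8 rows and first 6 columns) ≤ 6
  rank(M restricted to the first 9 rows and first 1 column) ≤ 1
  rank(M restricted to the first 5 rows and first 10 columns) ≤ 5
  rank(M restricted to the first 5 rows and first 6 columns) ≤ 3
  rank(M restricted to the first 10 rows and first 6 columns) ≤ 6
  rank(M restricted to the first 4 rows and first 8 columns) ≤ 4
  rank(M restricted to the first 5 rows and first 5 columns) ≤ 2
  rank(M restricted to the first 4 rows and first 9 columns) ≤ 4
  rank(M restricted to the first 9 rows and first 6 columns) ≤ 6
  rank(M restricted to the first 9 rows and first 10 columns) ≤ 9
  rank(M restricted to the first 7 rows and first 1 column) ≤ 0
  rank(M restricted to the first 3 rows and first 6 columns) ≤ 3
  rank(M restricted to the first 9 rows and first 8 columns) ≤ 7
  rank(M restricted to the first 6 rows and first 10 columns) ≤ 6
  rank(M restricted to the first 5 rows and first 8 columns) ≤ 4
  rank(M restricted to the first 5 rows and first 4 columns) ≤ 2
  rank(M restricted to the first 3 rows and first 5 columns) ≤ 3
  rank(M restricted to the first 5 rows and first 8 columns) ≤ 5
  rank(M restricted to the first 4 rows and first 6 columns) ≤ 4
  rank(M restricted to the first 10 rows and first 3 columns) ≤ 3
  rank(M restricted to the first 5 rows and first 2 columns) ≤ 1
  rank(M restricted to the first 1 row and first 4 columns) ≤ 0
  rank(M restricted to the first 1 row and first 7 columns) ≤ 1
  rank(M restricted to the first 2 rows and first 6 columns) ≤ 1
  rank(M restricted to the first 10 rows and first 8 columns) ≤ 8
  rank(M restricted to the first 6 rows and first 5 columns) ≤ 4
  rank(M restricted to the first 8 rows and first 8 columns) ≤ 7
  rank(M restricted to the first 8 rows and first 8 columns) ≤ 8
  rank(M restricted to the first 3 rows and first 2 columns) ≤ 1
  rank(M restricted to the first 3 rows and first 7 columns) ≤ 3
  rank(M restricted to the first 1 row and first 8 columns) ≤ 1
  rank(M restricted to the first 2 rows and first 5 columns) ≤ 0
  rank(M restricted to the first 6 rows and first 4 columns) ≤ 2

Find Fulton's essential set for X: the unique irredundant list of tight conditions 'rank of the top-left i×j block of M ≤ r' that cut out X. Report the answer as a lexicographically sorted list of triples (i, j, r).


Recovering R(i,j) via the rank-extension bound from the 36 conditions:

  0 | 0 | 0 | 0 | 0 | 1 | 1 | 1 | 1 | 1
  0 | 0 | 0 | 0 | 0 | 1 | 2 | 2 | 2 | 2
  0 | 1 | 1 | 1 | 1 | 2 | 3 | 3 | 3 | 3
  0 | 1 | 2 | 2 | 2 | 3 | 4 | 4 | 4 | 4
  0 | 1 | 2 | 2 | 2 | 3 | 4 | 4 | 5 | 5
  0 | 1 | 2 | 2 | 3 | 4 | 5 | 5 | 6 | 6
  0 | 1 | 2 | 3 | 4 | 5 | 6 | 6 | 7 | 7
  1 | 2 | 3 | 4 | 5 | 6 | 7 | 7 | 8 | 8
  1 | 2 | 3 | 4 | 5 | 6 | 7 | 7 | 8 | 9
  1 | 2 | 3 | 4 | 5 | 6 | 7 | 8 | 9 | 10

hence w(1..10) = (6, 7, 2, 3, 9, 5, 4, 1, 10, 8).

D(w) has 20 cells with 6 SE-corners; essential set:

[(2, 5, 0), (5, 5, 2), (5, 8, 4), (6, 4, 2), (7, 1, 0), (9, 8, 7)]


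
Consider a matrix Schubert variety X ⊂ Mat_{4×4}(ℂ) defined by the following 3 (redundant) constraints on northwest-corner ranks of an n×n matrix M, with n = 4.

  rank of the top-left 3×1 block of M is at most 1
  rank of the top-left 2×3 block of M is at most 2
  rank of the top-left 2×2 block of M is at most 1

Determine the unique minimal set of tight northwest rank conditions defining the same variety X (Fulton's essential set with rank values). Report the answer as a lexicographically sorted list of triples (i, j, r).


The tightest implied rank at each (i,j), from the 3 conditions:

  row 1: 1 1 1 1
  row 2: 1 1 2 2
  row 3: 1 2 3 3
  row 4: 1 2 3 4

the unique w with this rank table is (1, 3, 2, 4).

D(w) has 1 cell with 1 SE-corner; essential set:

[(2, 2, 1)]


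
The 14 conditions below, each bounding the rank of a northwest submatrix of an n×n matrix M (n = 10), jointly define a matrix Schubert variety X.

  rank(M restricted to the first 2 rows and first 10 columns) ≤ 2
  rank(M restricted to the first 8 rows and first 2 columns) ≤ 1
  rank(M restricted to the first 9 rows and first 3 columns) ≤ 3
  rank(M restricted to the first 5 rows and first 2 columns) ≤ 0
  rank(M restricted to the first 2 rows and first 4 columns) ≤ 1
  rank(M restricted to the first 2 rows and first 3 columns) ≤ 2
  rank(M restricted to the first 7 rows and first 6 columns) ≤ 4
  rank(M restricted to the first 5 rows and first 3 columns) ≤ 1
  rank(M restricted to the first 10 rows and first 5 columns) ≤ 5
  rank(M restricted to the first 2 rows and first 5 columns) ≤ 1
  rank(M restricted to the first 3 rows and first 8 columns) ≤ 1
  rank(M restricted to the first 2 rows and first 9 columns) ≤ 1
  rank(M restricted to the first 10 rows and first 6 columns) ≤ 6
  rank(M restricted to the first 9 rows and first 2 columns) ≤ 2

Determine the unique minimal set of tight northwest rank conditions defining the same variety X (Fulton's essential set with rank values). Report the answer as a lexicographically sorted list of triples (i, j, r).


The tightest implied rank at each (i,j), from the 14 conditions:

  row 1: 0 | 0 | 1 | 1 | 1 | 1 | 1 | 1 | 1 | 1
  row 2: 0 | 0 | 1 | 1 | 1 | 1 | 1 | 1 | 1 | 2
  row 3: 0 | 0 | 1 | 1 | 1 | 1 | 1 | 1 | 2 | 3
  row 4: 0 | 0 | 1 | 2 | 2 | 2 | 2 | 2 | 3 | 4
  row 5: 0 | 0 | 1 | 2 | 3 | 3 | 3 | 3 | 4 | 5
  row 6: 1 | 1 | 2 | 3 | 4 | 4 | 4 | 4 | 5 | 6
  row 7: 1 | 1 | 2 | 3 | 4 | 4 | 5 | 5 | 6 | 7
  row 8: 1 | 1 | 2 | 3 | 4 | 5 | 6 | 6 | 7 | 8
  row 9: 1 | 2 | 3 | 4 | 5 | 6 | 7 | 7 | 8 | 9
  row 10: 1 | 2 | 3 | 4 | 5 | 6 | 7 | 8 | 9 | 10

giving w = (3, 10, 9, 4, 5, 1, 7, 6, 2, 8) via Δ²R.

ℓ(w)=24; the 5 essential cells (i,j,r):

[(2, 9, 1), (3, 8, 1), (5, 2, 0), (7, 6, 4), (8, 2, 1)]


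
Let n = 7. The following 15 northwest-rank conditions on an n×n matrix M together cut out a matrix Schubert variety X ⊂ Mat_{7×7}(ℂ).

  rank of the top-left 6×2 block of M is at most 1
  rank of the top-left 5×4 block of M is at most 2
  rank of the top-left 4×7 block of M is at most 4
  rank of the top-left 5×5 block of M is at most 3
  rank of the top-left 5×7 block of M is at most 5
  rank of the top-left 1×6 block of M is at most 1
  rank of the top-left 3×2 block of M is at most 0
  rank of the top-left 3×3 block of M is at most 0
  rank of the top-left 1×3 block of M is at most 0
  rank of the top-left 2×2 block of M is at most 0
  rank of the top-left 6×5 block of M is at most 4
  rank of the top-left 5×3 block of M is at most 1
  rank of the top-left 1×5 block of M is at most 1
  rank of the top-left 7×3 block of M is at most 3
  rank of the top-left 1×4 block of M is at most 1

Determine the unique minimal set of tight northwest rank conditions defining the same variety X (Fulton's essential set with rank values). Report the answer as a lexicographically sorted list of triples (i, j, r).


Reconstructing r_w from the 15 given conditions:

  row 1: 0 0 0 1 1 1 1
  row 2: 0 0 0 1 2 2 2
  row 3: 0 0 0 1 2 3 3
  row 4: 1 1 1 2 3 4 4
  row 5: 1 1 1 2 3 4 5
  row 6: 1 1 2 3 4 5 6
  row 7: 1 2 3 4 5 6 7

hence w(1..7) = (4, 5, 6, 1, 7, 3, 2).

Rothe diagram D(w) (12 cells), 3 SE-corners (essential conditions):

[(3, 3, 0), (5, 3, 1), (6, 2, 1)]


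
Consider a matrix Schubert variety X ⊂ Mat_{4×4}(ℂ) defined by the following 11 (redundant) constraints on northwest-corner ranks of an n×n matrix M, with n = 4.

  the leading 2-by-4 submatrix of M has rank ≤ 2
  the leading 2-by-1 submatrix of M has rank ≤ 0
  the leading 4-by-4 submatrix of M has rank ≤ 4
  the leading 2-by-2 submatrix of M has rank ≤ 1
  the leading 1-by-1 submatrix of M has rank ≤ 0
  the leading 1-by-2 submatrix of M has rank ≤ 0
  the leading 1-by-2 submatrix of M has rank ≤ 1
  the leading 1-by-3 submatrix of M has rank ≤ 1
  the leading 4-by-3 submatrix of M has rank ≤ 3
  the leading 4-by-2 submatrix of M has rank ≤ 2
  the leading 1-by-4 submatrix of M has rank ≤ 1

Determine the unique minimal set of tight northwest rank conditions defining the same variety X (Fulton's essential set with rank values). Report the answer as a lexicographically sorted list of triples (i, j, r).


Reconstructing r_w from the 11 given conditions:

  row 1: 0 | 0 | 1 | 1
  row 2: 0 | 1 | 2 | 2
  row 3: 1 | 2 | 3 | 3
  row 4: 1 | 2 | 3 | 4

the unique w with this rank table is (3, 2, 1, 4).

|D(w)|=3, |Ess(w)|=2:

[(1, 2, 0), (2, 1, 0)]


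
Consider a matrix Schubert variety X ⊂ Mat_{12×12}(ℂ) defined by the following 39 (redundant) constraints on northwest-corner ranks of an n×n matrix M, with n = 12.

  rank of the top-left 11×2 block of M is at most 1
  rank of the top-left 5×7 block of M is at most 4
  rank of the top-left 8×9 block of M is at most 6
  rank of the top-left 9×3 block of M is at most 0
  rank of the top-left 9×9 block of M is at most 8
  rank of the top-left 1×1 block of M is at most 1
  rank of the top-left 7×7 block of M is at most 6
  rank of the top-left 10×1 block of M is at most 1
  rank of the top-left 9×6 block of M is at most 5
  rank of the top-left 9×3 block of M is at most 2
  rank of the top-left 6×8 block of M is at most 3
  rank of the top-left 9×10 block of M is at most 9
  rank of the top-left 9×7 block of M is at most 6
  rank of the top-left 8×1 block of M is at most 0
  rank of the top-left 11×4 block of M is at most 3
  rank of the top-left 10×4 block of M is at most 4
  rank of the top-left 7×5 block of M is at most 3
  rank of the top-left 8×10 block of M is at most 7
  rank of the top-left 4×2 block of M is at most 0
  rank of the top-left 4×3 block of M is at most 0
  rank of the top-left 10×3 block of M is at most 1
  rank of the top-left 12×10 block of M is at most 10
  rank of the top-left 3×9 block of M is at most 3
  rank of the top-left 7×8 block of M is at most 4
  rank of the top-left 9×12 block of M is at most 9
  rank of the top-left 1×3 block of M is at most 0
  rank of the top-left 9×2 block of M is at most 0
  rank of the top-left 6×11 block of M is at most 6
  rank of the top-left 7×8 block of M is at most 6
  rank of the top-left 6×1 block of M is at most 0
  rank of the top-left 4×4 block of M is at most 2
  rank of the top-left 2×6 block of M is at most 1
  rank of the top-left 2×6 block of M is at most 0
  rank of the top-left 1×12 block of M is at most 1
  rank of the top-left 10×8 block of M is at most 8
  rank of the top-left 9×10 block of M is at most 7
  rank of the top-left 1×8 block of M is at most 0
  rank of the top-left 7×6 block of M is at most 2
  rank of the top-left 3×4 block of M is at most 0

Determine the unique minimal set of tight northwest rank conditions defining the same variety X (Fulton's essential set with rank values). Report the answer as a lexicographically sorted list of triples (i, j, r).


Reconstructing r_w from the 39 given conditions:

  0 0 0 0 0 0 0 0 1 1 1 1
  0 0 0 0 0 0 1 1 2 2 2 2
  0 0 0 0 1 1 2 2 3 3 3 3
  0 0 0 1 2 2 3 3 4 4 4 4
  0 0 0 1 2 2 3 3 4 5 5 5
  0 0 0 1 2 2 3 3 4 5 6 6
  0 0 0 1 2 2 3 4 5 6 7 7
  0 0 0 1 2 3 4 5 6 7 8 8
  0 0 0 1 2 3 4 5 6 7 8 9
  1 1 1 2 3 4 5 6 7 8 9 10
  1 1 2 3 4 5 6 7 8 9 10 11
  1 2 3 4 5 6 7 8 9 10 11 12

reading off 1-entries of Δ²R: w = (9, 7, 5, 4, 10, 11, 8, 6, 12, 1, 3, 2).

|D(w)|=42, |Ess(w)|=7:

[(1, 8, 0), (2, 6, 0), (3, 4, 0), (6, 8, 3), (7, 6, 2), (9, 3, 0), (11, 2, 1)]


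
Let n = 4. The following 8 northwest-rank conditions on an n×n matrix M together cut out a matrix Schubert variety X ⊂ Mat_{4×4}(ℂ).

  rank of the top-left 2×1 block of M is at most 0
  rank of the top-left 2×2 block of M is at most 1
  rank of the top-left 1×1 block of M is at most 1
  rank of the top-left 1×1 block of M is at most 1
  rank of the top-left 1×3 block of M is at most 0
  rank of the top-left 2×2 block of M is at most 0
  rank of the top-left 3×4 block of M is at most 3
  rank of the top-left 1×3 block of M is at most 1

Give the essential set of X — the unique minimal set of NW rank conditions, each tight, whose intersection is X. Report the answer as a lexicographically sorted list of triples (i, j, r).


The tightest implied rank at each (i,j), from the 8 conditions:

  0 0 0 1
  0 0 1 2
  1 1 2 3
  1 2 3 4

second differences of R give the permutation w = (4, 3, 1, 2).

Rothe diagram D(w) (5 cells), 2 SE-corners (essential conditions):

[(1, 3, 0), (2, 2, 0)]


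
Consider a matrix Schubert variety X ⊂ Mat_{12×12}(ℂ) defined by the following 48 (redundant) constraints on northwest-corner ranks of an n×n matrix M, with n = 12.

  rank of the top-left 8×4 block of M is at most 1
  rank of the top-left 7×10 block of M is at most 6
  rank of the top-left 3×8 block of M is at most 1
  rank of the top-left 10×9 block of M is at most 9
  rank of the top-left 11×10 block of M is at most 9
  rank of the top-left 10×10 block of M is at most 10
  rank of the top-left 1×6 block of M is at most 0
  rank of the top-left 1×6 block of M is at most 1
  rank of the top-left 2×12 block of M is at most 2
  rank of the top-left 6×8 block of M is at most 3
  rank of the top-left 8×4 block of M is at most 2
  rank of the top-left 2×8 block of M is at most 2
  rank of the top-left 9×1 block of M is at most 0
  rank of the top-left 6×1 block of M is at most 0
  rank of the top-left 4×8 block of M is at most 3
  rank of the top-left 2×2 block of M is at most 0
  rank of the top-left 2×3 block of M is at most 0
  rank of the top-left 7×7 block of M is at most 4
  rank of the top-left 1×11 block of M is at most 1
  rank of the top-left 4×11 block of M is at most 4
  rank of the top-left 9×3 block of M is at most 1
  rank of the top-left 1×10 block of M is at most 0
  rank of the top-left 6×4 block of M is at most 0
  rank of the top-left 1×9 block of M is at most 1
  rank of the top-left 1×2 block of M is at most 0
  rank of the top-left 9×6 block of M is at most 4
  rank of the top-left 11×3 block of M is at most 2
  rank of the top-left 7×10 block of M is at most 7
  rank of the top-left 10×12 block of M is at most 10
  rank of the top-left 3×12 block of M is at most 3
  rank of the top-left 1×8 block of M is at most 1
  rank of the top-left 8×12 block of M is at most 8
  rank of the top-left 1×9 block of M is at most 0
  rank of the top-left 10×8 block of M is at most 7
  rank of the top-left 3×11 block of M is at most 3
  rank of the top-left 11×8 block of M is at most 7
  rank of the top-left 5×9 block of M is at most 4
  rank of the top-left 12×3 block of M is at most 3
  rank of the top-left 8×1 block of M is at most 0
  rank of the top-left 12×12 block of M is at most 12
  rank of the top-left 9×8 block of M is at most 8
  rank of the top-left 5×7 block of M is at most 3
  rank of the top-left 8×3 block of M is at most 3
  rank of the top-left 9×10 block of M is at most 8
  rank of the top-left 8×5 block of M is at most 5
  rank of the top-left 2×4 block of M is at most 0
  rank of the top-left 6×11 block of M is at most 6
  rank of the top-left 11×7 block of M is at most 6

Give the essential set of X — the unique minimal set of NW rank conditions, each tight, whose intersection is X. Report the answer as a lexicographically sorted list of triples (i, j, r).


Rank table r_w(12×12) implied by the 48 constraints:

  row 1: 0 0 0 0 0 0 0 0 0 0 1 1
  row 2: 0 0 0 0 1 1 1 1 1 1 2 2
  row 3: 0 0 0 0 1 1 1 1 2 2 3 3
  row 4: 0 0 0 0 1 2 2 2 3 3 4 4
  row 5: 0 0 0 0 1 2 3 3 4 4 5 5
  row 6: 0 0 0 0 1 2 3 3 4 5 6 6
  row 7: 0 1 1 1 2 3 4 4 5 6 7 7
  row 8: 0 1 1 1 2 3 4 5 6 7 8 8
  row 9: 0 1 1 2 3 4 5 6 7 8 9 9
  row 10: 1 2 2 3 4 5 6 7 8 9 10 10
  row 11: 1 2 2 3 4 5 6 7 8 9 10 11
  row 12: 1 2 3 4 5 6 7 8 9 10 11 12

reading off 1-entries of Δ²R: w = (11, 5, 9, 6, 7, 10, 2, 8, 4, 1, 12, 3).

Fulton essential set (8 of the 41 Rothe cells):

[(1, 10, 0), (3, 8, 1), (6, 4, 0), (6, 8, 3), (8, 4, 1), (9, 1, 0), (9, 3, 1), (11, 3, 2)]


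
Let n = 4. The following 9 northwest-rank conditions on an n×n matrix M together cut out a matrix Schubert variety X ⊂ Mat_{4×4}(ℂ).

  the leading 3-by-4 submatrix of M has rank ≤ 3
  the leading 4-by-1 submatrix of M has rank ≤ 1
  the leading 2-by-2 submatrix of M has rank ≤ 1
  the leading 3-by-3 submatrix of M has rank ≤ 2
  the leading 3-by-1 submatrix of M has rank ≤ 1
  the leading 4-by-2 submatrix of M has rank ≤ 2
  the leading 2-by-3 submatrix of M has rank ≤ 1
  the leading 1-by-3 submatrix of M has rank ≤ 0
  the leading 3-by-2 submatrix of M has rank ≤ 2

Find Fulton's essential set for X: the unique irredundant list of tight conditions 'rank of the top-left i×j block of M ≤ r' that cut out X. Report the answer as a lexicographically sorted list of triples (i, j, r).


Propagating the 9 rank bounds to every northwest block:

  R[1]: 0 0 0 1
  R[2]: 1 1 1 2
  R[3]: 1 2 2 3
  R[4]: 1 2 3 4

second differences of R give the permutation w = (4, 1, 2, 3).

|D(w)|=3, |Ess(w)|=1:

[(1, 3, 0)]


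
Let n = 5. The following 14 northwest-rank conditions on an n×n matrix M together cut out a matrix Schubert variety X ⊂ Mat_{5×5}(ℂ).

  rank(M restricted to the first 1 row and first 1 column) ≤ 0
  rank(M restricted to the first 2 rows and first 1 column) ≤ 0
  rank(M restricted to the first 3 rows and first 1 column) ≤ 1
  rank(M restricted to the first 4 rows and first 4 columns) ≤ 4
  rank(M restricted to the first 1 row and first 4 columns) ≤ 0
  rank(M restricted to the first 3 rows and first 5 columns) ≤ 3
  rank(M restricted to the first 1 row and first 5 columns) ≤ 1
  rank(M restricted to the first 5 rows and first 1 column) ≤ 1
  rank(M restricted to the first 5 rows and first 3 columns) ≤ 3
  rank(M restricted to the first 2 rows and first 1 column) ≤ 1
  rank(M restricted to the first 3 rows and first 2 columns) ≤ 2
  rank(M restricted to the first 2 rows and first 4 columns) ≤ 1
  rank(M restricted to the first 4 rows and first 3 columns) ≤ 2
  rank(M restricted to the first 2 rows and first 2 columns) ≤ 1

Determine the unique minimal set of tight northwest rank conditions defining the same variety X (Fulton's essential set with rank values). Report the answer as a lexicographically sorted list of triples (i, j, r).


Recovering R(i,j) via the rank-extension bound from the 14 conditions:

  R[1]: 0, 0, 0, 0, 1
  R[2]: 0, 1, 1, 1, 2
  R[3]: 1, 2, 2, 2, 3
  R[4]: 1, 2, 2, 3, 4
  R[5]: 1, 2, 3, 4, 5

the unique w with this rank table is (5, 2, 1, 4, 3).

|D(w)|=6, |Ess(w)|=3:

[(1, 4, 0), (2, 1, 0), (4, 3, 2)]


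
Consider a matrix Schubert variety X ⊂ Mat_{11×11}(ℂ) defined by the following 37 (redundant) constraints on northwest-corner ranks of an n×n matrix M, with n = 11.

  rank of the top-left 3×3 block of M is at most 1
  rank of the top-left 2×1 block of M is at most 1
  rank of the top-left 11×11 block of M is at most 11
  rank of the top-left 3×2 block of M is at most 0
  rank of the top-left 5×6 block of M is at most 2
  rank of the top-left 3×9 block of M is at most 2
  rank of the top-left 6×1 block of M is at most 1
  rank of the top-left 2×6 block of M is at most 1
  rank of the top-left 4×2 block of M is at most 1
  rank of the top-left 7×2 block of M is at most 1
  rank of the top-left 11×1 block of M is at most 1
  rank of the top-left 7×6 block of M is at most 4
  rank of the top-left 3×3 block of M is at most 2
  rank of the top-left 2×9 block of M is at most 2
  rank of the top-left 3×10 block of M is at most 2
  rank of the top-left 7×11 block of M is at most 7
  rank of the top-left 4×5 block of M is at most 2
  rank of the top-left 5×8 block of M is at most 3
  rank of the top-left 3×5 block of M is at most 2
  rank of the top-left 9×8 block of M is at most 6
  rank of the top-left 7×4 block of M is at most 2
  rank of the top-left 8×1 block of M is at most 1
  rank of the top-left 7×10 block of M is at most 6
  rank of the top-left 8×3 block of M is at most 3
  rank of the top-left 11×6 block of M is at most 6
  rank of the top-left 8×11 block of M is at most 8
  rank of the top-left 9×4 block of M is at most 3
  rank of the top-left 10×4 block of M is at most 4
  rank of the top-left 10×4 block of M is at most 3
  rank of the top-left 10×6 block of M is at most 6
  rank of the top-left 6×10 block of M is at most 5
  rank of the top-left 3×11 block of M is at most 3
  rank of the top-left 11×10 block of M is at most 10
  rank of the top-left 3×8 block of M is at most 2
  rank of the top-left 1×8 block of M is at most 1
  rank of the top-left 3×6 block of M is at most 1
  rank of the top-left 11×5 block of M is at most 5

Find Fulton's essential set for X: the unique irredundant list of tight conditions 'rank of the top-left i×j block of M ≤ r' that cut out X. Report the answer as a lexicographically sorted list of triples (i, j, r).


Reconstructing r_w from the 37 given conditions:

  R[1]: 0  0  1  1  1  1  1  1  1  1  1
  R[2]: 0  0  1  1  1  1  2  2  2  2  2
  R[3]: 0  0  1  1  1  1  2  2  2  2  3
  R[4]: 1  1  2  2  2  2  3  3  3  3  4
  R[5]: 1  1  2  2  2  2  3  3  4  4  5
  R[6]: 1  1  2  2  3  3  4  4  5  5  6
  R[7]: 1  1  2  2  3  4  5  5  6  6  7
  R[8]: 1  2  3  3  4  5  6  6  7  7  8
  R[9]: 1  2  3  3  4  5  6  6  7  8  9
  R[10]: 1  2  3  3  4  5  6  7  8  9  10
  R[11]: 1  2  3  4  5  6  7  8  9  10  11

hence w(1..11) = (3, 7, 11, 1, 9, 5, 6, 2, 10, 8, 4).

Rothe diagram D(w) (27 cells), 9 SE-corners (essential conditions):

[(3, 2, 0), (3, 6, 1), (3, 10, 2), (5, 6, 2), (5, 8, 3), (7, 2, 1), (7, 4, 2), (9, 8, 6), (10, 4, 3)]


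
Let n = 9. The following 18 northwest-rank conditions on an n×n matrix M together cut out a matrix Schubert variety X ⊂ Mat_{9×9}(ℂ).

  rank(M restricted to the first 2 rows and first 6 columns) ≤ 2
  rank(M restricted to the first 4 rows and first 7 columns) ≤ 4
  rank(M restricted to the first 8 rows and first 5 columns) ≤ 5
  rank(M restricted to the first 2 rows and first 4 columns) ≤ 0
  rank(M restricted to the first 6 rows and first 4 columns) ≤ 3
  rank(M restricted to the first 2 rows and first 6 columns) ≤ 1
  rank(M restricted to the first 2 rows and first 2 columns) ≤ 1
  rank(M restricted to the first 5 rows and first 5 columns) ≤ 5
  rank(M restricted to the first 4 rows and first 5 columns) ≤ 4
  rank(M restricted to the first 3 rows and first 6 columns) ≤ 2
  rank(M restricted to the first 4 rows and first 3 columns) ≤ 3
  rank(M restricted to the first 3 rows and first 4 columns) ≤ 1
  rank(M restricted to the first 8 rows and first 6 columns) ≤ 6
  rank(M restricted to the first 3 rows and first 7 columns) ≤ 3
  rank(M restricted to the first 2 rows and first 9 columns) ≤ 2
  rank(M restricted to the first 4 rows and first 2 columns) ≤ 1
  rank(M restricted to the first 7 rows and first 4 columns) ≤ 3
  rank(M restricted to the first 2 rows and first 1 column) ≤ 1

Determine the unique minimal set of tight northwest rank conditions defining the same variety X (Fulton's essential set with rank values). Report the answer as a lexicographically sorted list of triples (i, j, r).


Recovering R(i,j) via the rank-extension bound from the 18 conditions:

  i=1: 0 0 0 0 1 1 1 1 1
  i=2: 0 0 0 0 1 1 2 2 2
  i=3: 1 1 1 1 2 2 3 3 3
  i=4: 1 1 2 2 3 3 4 4 4
  i=5: 1 2 3 3 4 4 5 5 5
  i=6: 1 2 3 3 4 5 6 6 6
  i=7: 1 2 3 3 4 5 6 7 7
  i=8: 1 2 3 4 5 6 7 8 8
  i=9: 1 2 3 4 5 6 7 8 9

hence w(1..9) = (5, 7, 1, 3, 2, 6, 8, 4, 9).

4 SE-corners of the 12-cell Rothe diagram give Ess(w):

[(2, 4, 0), (2, 6, 1), (4, 2, 1), (7, 4, 3)]
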